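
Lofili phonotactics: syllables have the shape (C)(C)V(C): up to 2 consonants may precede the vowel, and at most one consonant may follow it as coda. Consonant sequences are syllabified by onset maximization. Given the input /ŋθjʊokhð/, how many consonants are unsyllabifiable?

3

Syllabifying with onset maximization leaves /ŋ/, /h/, /ð/ stranded (at most one coda consonant is licensed; onsets may contain at most 2 consonants).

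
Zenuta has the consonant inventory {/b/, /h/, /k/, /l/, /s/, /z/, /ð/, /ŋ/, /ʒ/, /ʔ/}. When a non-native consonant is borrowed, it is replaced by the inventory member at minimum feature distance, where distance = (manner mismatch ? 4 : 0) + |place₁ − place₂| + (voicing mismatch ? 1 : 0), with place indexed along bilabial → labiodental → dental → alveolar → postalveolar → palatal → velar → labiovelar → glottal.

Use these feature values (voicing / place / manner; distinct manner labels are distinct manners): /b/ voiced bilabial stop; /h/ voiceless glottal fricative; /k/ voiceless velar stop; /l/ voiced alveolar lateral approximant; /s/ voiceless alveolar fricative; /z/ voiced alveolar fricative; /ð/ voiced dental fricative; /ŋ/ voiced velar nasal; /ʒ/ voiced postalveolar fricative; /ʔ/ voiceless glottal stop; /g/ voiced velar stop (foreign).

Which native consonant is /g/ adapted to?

/k/ is closest: same manner (stop), place distance 0 (velar→velar), voicing differs (+1); total 1. Next closest is /ʔ/ at distance 3.

k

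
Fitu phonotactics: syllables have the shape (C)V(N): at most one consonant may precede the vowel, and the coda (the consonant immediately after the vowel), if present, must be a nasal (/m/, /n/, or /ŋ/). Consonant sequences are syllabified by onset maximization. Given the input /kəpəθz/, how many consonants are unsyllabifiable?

2

The consonants /θ/, /z/ cannot be parsed into a legal (C)V(N) syllable (only a nasal (/m/, /n/, or /ŋ/) is licensed in coda position; onsets are limited to one consonant).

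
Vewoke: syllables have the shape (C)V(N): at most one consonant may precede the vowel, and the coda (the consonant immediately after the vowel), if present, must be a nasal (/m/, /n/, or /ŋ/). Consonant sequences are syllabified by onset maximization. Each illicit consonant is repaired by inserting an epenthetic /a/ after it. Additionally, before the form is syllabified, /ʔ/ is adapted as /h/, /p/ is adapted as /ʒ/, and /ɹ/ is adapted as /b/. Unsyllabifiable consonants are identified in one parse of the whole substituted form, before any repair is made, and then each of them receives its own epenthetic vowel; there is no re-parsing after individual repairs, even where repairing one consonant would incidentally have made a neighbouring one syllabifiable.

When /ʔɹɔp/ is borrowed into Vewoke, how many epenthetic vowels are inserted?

After substitution the input is /hbɔʒ/.
The unsyllabifiable consonants are /h/, /ʒ/; each receives one epenthetic vowel.

2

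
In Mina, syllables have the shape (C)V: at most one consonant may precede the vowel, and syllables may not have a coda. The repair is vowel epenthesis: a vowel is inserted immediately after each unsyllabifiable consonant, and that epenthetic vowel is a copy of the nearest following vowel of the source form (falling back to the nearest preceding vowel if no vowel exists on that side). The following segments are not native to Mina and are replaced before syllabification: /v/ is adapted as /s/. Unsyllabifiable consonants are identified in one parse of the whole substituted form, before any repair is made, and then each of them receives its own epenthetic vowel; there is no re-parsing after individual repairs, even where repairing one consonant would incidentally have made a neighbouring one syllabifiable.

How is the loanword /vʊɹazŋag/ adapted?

sʊɹazaŋaga

Substitution: /v/ → /s/, giving /sʊɹazŋag/.
Syllabifying with onset maximization leaves /z/, /g/ stranded (no codas are permitted; onsets are limited to one consonant).
Each unlicensed consonant becomes the onset of a new syllable: /z/ → /za/, /g/ → /ga/.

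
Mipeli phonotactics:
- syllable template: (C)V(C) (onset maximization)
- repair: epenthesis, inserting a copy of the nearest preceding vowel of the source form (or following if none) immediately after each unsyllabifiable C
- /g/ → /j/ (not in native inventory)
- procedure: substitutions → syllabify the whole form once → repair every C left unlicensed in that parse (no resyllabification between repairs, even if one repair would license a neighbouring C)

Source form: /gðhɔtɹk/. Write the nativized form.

Substitution: /g/ → /j/, giving /jðhɔtɹk/.
The consonants /j/, /ð/, /ɹ/, /k/ cannot be parsed into a legal (C)V(C) syllable (at most one coda consonant is licensed; onsets are limited to one consonant).
Epenthesis after each stranded consonant: /j/ → /jɔ/, /ð/ → /ðɔ/, /ɹ/ → /ɹɔ/, /k/ → /kɔ/.

jɔðɔhɔtɹɔkɔ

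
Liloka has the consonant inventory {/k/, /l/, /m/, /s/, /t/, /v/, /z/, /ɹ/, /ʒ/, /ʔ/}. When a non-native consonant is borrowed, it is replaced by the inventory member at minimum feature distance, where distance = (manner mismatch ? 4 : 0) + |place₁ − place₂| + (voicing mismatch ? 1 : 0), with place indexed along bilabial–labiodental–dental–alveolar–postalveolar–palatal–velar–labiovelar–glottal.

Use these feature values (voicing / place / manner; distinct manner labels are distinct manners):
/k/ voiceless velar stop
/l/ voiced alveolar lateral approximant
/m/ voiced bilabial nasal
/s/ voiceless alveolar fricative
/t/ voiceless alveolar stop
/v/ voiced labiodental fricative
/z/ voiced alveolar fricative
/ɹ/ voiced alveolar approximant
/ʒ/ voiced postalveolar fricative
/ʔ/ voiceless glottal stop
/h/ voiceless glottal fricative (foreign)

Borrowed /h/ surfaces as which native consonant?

/ʔ/ is closest: manner differs (fricative→stop, +4), place distance 0 (glottal→glottal), same voicing; total 4. Next closest is /s/ at distance 5.

ʔ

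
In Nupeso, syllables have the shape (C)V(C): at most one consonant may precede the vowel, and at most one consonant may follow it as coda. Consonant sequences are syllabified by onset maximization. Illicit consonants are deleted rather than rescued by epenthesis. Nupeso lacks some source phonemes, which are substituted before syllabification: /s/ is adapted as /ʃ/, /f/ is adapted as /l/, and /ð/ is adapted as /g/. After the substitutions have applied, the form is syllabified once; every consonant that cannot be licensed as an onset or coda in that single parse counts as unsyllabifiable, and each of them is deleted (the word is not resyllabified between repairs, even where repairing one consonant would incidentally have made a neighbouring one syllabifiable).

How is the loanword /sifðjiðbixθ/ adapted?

Substitution: /s/ → /ʃ/, /f/ → /l/, /ð/ → /g/, giving /ʃilgjigbixθ/.
Under (C)V(C), the unsyllabifiable consonants are /g/, /θ/ (at most one coda consonant is licensed; onsets are limited to one consonant).
Each unlicensed consonant is deleted: /g/, /θ/.

ʃiljigbix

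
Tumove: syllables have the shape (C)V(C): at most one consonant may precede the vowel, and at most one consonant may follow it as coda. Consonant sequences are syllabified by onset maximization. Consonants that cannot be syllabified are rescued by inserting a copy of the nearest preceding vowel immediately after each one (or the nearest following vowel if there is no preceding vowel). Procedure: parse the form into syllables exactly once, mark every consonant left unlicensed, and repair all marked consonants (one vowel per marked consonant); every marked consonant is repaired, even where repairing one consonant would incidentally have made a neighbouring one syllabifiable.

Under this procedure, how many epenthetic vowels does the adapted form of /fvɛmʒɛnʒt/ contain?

The unsyllabifiable consonants are /f/, /ʒ/, /t/; each receives one epenthetic vowel.

3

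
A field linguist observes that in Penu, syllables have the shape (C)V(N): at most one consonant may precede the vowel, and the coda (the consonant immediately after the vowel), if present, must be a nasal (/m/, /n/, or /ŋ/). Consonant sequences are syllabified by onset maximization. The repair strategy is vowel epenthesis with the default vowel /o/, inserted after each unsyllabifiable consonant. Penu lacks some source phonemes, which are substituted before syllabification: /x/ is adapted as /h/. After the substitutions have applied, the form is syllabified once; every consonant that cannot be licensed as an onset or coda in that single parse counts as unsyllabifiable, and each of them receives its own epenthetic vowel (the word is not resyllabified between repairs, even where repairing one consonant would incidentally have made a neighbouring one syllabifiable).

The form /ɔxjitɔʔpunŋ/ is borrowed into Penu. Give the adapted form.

ɔhojitɔʔopunŋo

Substitution: /x/ → /h/, giving /ɔhjitɔʔpunŋ/.
Syllabifying with onset maximization leaves /h/, /ʔ/, /ŋ/ stranded (only a nasal (/m/, /n/, or /ŋ/) is licensed in coda position; onsets are limited to one consonant).
Epenthesis after each stranded consonant: /h/ → /ho/, /ʔ/ → /ʔo/, /ŋ/ → /ŋo/.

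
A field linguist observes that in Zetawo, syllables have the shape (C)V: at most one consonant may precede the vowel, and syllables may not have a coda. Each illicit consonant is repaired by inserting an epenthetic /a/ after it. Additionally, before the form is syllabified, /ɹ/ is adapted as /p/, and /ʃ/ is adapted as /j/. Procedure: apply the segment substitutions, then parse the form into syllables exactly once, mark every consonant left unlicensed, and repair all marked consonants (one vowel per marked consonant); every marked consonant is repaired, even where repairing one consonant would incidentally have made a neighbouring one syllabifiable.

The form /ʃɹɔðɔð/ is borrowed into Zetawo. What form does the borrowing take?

japɔðɔða

Substitution: /ʃ/ → /j/, /ɹ/ → /p/, giving /jpɔðɔð/.
Syllabifying with onset maximization leaves /j/, /ð/ stranded (no codas are permitted; onsets are limited to one consonant).
Each unlicensed consonant becomes the onset of a new syllable: /j/ → /ja/, /ð/ → /ða/.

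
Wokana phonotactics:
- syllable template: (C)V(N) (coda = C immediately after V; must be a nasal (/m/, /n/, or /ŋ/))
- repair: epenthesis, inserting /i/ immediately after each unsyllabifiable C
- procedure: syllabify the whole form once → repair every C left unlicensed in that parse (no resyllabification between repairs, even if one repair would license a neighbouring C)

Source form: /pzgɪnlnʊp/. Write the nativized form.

The consonants /p/, /z/, /l/, /p/ cannot be parsed into a legal (C)V(N) syllable (only a nasal (/m/, /n/, or /ŋ/) is licensed in coda position; onsets are limited to one consonant).
Inserting the epenthetic vowel yields /p/ → /pi/, /z/ → /zi/, /l/ → /li/, /p/ → /pi/.

pizigɪnlinʊpi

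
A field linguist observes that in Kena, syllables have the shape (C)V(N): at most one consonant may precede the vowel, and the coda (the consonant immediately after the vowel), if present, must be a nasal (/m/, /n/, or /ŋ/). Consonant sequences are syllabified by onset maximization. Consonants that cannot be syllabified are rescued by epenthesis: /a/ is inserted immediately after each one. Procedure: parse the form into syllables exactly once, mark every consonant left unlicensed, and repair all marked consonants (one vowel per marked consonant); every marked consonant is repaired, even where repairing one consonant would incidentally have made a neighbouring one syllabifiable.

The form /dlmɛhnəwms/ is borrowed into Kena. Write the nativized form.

dalamɛhanəwamasa

Syllabifying with onset maximization leaves /d/, /l/, /h/, /w/, /m/, /s/ stranded (only a nasal (/m/, /n/, or /ŋ/) is licensed in coda position; onsets are limited to one consonant).
Inserting the epenthetic vowel yields /d/ → /da/, /l/ → /la/, /h/ → /ha/, /w/ → /wa/, /m/ → /ma/, /s/ → /sa/.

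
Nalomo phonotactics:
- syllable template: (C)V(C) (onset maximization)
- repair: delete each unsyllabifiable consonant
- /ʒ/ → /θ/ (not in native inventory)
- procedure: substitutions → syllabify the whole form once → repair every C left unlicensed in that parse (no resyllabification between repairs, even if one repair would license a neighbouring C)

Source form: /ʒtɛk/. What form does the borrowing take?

Substitution: /ʒ/ → /θ/, giving /θtɛk/.
Under (C)V(C), the unsyllabifiable consonants are /θ/ (at most one coda consonant is licensed; onsets are limited to one consonant).
Each unlicensed consonant is deleted: /θ/.

tɛk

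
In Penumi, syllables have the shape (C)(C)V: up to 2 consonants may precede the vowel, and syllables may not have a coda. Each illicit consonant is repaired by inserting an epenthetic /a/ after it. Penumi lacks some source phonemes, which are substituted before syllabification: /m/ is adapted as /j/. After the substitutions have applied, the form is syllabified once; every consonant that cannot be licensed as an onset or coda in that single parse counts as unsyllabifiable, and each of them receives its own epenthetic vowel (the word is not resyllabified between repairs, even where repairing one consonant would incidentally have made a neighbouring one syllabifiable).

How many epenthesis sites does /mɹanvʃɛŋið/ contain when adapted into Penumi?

After substitution the input is /jɹanvʃɛŋið/.
The unsyllabifiable consonants are /n/, /ð/; each receives one epenthetic vowel.

2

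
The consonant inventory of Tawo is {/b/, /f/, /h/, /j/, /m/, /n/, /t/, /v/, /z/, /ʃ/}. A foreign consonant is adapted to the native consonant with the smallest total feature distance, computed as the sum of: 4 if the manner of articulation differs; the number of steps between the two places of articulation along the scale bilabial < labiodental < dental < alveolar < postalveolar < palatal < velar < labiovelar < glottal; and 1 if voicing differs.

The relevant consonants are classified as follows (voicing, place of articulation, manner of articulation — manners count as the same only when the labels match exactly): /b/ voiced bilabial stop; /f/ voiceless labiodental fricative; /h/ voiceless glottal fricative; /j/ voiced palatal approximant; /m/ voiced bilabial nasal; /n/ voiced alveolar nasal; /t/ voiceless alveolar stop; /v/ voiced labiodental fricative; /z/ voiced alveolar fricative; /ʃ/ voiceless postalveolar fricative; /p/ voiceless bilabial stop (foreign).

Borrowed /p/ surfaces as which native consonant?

/b/ is closest: same manner (stop), place distance 0 (bilabial→bilabial), voicing differs (+1); total 1. Next closest is /t/ at distance 3.

b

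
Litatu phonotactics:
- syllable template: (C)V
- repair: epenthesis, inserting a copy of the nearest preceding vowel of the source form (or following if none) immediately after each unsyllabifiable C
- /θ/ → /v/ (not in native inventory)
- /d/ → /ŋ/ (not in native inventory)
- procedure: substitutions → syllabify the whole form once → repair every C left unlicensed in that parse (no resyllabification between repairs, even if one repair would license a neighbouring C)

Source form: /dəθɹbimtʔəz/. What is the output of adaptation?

Substitution: /d/ → /ŋ/, /θ/ → /v/, giving /ŋəvɹbimtʔəz/.
The consonants /v/, /ɹ/, /m/, /t/, /z/ cannot be parsed into a legal (C)V syllable (no codas are permitted; onsets are limited to one consonant).
Epenthesis after each stranded consonant: /v/ → /və/, /ɹ/ → /ɹə/, /m/ → /mi/, /t/ → /ti/, /z/ → /zə/.

ŋəvəɹəbimitiʔəzə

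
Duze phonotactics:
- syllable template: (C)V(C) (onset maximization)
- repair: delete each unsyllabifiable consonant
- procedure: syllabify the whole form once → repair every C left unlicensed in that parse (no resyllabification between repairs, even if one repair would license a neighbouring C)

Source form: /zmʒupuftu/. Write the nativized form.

ʒupuftu

The consonants /z/, /m/ cannot be parsed into a legal (C)V(C) syllable (at most one coda consonant is licensed; onsets are limited to one consonant).
Deletion applies to /z/, /m/.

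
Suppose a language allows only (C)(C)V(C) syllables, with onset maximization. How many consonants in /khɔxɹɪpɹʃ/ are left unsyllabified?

2

Syllabifying with onset maximization leaves /ɹ/, /ʃ/ stranded (at most one coda consonant is licensed; onsets may contain at most 2 consonants).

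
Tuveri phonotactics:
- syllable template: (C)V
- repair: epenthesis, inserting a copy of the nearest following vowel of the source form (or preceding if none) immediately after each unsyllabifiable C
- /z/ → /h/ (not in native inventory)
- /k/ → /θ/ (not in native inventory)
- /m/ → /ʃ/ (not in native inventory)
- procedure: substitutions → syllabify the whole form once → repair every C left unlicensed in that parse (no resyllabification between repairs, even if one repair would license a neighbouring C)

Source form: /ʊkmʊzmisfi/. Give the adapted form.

ʊθʊʃʊhiʃisifi

Substitution: /k/ → /θ/, /m/ → /ʃ/, /z/ → /h/, giving /ʊθʃʊhʃisfi/.
Under (C)V, the unsyllabifiable consonants are /θ/, /h/, /s/ (no codas are permitted; onsets are limited to one consonant).
Each unlicensed consonant becomes the onset of a new syllable: /θ/ → /θʊ/, /h/ → /hi/, /s/ → /si/.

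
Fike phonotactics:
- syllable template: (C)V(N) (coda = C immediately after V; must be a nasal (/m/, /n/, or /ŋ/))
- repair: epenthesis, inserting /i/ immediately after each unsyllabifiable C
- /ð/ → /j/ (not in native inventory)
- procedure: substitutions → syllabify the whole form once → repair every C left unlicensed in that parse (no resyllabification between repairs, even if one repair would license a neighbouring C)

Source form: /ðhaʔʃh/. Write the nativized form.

jihaʔiʃihi

Substitution: /ð/ → /j/, giving /jhaʔʃh/.
The consonants /j/, /ʔ/, /ʃ/, /h/ cannot be parsed into a legal (C)V(N) syllable (only a nasal (/m/, /n/, or /ŋ/) is licensed in coda position; onsets are limited to one consonant).
Inserting the epenthetic vowel yields /j/ → /ji/, /ʔ/ → /ʔi/, /ʃ/ → /ʃi/, /h/ → /hi/.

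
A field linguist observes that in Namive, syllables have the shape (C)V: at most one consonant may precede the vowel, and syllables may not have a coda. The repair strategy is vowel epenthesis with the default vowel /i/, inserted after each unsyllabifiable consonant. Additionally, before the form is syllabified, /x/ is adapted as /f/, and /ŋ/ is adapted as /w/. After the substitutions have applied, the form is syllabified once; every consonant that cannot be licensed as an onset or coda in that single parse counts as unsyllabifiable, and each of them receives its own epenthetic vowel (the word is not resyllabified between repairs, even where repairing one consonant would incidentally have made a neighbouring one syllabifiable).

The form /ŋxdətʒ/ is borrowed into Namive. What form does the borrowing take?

Substitution: /ŋ/ → /w/, /x/ → /f/, giving /wfdətʒ/.
The consonants /w/, /f/, /t/, /ʒ/ cannot be parsed into a legal (C)V syllable (no codas are permitted; onsets are limited to one consonant).
Each unlicensed consonant becomes the onset of a new syllable: /w/ → /wi/, /f/ → /fi/, /t/ → /ti/, /ʒ/ → /ʒi/.

wifidətiʒi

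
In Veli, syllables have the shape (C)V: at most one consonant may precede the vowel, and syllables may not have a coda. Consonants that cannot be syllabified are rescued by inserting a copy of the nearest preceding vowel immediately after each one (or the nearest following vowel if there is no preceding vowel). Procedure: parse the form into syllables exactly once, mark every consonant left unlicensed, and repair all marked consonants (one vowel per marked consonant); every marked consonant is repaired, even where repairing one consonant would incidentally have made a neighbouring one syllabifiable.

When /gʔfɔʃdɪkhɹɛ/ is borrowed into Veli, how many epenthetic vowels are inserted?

The unsyllabifiable consonants are /g/, /ʔ/, /ʃ/, /k/, /h/; each receives one epenthetic vowel.

5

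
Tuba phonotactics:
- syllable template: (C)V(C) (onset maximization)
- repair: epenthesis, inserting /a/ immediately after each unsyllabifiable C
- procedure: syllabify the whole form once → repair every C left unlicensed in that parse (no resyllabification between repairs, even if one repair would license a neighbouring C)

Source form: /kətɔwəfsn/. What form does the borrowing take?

kətɔwəfsana

Syllabifying with onset maximization leaves /s/, /n/ stranded (at most one coda consonant is licensed; onsets are limited to one consonant).
Inserting the epenthetic vowel yields /s/ → /sa/, /n/ → /na/.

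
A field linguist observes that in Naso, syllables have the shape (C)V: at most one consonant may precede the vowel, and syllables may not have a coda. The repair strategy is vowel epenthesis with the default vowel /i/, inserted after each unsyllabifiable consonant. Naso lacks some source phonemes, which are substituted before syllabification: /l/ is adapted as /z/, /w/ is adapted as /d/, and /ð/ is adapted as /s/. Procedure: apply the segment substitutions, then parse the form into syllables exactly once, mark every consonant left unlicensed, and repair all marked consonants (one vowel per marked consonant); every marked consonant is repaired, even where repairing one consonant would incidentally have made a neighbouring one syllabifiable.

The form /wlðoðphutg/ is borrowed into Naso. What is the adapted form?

dizisosipihutigi

Substitution: /w/ → /d/, /l/ → /z/, /ð/ → /s/, giving /dzsosphutg/.
The consonants /d/, /z/, /s/, /p/, /t/, /g/ cannot be parsed into a legal (C)V syllable (no codas are permitted; onsets are limited to one consonant).
Each unlicensed consonant becomes the onset of a new syllable: /d/ → /di/, /z/ → /zi/, /s/ → /si/, /p/ → /pi/, /t/ → /ti/, /g/ → /gi/.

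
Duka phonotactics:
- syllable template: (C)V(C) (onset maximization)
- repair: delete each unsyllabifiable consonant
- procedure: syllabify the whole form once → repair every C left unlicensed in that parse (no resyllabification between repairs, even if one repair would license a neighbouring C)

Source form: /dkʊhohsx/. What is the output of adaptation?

The consonants /d/, /s/, /x/ cannot be parsed into a legal (C)V(C) syllable (at most one coda consonant is licensed; onsets are limited to one consonant).
Deleting the stranded consonants removes /d/, /s/, /x/.

kʊhoh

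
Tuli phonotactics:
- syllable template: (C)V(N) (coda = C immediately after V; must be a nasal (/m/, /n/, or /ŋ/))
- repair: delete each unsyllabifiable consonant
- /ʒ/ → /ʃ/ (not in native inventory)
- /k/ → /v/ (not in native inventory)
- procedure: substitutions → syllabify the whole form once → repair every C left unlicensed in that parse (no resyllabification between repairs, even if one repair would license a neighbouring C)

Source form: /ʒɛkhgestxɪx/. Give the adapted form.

Substitution: /ʒ/ → /ʃ/, /k/ → /v/, giving /ʃɛvhgestxɪx/.
Syllabifying with onset maximization leaves /v/, /h/, /s/, /t/, /x/ stranded (only a nasal (/m/, /n/, or /ŋ/) is licensed in coda position; onsets are limited to one consonant).
Deleting the stranded consonants removes /v/, /h/, /s/, /t/, /x/.

ʃɛgexɪ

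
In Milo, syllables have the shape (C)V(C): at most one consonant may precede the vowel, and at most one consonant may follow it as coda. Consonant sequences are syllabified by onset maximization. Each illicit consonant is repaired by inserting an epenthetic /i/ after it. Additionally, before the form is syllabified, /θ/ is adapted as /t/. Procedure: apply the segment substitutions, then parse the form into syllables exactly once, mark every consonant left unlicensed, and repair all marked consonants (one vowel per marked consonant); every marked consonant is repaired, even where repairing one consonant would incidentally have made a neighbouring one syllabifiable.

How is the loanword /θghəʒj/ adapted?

tigihəʒji

Substitution: /θ/ → /t/, giving /tghəʒj/.
The consonants /t/, /g/, /j/ cannot be parsed into a legal (C)V(C) syllable (at most one coda consonant is licensed; onsets are limited to one consonant).
Epenthesis after each stranded consonant: /t/ → /ti/, /g/ → /gi/, /j/ → /ji/.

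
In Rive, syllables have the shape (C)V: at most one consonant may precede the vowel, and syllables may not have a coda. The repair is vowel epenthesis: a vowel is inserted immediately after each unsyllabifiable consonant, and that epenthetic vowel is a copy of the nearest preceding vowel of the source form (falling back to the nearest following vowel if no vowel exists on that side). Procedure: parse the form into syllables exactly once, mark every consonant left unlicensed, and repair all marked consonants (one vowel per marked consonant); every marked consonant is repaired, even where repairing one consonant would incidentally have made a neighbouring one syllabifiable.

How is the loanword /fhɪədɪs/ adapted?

fɪhɪədɪsɪ

Syllabifying with onset maximization leaves /f/, /s/ stranded (no codas are permitted; onsets are limited to one consonant).
Each unlicensed consonant becomes the onset of a new syllable: /f/ → /fɪ/, /s/ → /sɪ/.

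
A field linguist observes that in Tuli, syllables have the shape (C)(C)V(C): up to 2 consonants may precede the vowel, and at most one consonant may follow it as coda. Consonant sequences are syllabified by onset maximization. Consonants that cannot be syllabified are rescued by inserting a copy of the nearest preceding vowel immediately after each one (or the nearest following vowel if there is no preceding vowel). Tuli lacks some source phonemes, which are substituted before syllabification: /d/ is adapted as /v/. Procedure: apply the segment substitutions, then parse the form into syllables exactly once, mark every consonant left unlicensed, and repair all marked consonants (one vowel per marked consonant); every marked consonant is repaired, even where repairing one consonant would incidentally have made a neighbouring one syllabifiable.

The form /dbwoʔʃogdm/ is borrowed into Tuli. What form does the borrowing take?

Substitution: /d/ → /v/, giving /vbwoʔʃogvm/.
The consonants /v/, /v/, /m/ cannot be parsed into a legal (C)(C)V(C) syllable (at most one coda consonant is licensed; onsets may contain at most 2 consonants).
Inserting the epenthetic vowel yields /v/ → /vo/, /v/ → /vo/, /m/ → /mo/.

vobwoʔʃogvomo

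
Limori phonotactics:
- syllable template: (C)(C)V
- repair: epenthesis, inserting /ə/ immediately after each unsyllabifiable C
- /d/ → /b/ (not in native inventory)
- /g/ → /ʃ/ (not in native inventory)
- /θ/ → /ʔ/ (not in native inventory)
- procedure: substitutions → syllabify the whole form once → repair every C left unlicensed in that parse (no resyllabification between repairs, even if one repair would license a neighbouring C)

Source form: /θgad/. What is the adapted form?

Substitution: /θ/ → /ʔ/, /g/ → /ʃ/, /d/ → /b/, giving /ʔʃab/.
Syllabifying with onset maximization leaves /b/ stranded (no codas are permitted; onsets may contain at most 2 consonants).
Each unlicensed consonant becomes the onset of a new syllable: /b/ → /bə/.

ʔʃabə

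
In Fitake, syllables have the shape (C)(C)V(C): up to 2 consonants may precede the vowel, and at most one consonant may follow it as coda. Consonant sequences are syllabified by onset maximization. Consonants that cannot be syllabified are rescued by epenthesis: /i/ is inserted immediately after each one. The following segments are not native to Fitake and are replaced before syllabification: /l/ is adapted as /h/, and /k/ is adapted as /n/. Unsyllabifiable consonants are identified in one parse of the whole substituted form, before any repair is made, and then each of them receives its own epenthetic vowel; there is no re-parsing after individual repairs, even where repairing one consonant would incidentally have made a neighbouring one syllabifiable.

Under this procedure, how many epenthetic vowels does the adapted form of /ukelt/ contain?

1

After substitution the input is /uneht/.
The unsyllabifiable consonants are /t/; each receives one epenthetic vowel.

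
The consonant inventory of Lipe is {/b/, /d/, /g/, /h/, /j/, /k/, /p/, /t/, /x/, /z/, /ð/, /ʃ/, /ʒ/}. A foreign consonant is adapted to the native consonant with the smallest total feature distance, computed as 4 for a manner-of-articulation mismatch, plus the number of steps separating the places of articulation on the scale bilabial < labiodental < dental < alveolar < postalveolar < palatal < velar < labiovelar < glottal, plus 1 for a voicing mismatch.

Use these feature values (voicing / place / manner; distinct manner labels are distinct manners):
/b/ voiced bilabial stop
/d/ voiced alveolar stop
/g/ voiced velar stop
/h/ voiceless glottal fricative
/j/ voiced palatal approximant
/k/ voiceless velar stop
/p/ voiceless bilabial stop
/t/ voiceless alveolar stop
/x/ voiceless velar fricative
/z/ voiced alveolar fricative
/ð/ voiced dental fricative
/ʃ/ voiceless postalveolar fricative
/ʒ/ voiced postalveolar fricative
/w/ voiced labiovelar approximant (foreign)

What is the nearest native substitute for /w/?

/j/ is closest: same manner (approximant), place distance 2 (labiovelar→palatal), same voicing; total 2. Next closest is /g/ at distance 5.

j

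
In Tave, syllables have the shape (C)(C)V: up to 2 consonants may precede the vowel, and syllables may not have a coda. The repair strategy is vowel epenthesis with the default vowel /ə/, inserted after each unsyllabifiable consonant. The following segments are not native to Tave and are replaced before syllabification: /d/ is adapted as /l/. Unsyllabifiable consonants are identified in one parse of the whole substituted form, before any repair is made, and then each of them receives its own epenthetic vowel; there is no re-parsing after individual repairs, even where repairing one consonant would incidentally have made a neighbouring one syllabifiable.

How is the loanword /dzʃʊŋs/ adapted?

ləzʃʊŋəsə

Substitution: /d/ → /l/, giving /lzʃʊŋs/.
Under (C)(C)V, the unsyllabifiable consonants are /l/, /ŋ/, /s/ (no codas are permitted; onsets may contain at most 2 consonants).
Inserting the epenthetic vowel yields /l/ → /lə/, /ŋ/ → /ŋə/, /s/ → /sə/.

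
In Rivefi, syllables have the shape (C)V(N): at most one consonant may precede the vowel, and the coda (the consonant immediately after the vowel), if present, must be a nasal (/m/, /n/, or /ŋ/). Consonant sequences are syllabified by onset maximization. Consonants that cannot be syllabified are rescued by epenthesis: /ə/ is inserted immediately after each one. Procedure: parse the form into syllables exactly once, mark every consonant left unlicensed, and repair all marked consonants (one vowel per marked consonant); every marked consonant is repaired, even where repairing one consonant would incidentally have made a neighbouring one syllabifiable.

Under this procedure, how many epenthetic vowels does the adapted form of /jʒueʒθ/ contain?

3

The unsyllabifiable consonants are /j/, /ʒ/, /θ/; each receives one epenthetic vowel.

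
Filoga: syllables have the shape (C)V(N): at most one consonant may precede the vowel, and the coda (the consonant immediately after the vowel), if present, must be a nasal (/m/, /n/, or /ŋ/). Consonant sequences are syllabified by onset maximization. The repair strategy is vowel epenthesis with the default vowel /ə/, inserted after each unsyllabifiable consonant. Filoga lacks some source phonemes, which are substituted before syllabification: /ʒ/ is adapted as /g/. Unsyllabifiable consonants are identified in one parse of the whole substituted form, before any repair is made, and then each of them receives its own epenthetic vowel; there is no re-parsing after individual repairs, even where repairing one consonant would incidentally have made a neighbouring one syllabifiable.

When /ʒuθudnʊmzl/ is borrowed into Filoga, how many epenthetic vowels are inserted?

After substitution the input is /guθudnʊmzl/.
The unsyllabifiable consonants are /d/, /z/, /l/; each receives one epenthetic vowel.

3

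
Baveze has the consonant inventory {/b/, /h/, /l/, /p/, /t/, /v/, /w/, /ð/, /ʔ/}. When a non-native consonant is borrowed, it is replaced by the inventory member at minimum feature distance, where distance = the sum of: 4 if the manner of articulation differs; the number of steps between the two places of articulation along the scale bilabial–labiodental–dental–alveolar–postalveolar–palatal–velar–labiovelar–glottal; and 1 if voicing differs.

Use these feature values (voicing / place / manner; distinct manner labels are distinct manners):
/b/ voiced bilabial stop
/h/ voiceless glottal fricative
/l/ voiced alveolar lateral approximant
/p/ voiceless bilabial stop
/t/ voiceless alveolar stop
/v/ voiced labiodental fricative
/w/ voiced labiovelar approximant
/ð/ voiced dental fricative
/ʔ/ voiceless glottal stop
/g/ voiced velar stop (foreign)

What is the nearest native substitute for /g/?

/ʔ/ is closest: same manner (stop), place distance 2 (velar→glottal), voicing differs (+1); total 3. Next closest is /t/ at distance 4.

ʔ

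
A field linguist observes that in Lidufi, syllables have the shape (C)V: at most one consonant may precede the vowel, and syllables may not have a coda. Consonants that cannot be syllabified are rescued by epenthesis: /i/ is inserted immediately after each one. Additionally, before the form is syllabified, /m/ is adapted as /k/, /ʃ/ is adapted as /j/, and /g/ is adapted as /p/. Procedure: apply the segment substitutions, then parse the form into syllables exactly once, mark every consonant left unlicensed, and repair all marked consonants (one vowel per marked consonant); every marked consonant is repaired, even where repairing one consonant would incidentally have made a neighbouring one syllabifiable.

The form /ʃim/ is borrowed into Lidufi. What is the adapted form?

jiki

Substitution: /ʃ/ → /j/, /m/ → /k/, giving /jik/.
Under (C)V, the unsyllabifiable consonants are /k/ (no codas are permitted; onsets are limited to one consonant).
Epenthesis after each stranded consonant: /k/ → /ki/.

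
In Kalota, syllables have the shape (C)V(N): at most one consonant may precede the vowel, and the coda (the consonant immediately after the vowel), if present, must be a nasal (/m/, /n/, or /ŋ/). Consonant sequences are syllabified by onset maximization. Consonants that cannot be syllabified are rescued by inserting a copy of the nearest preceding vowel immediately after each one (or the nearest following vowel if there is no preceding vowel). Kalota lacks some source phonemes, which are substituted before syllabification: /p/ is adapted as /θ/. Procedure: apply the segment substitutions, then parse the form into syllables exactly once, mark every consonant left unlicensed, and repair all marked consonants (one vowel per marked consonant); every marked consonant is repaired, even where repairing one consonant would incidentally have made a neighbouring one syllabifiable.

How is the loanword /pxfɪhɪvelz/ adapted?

Substitution: /p/ → /θ/, giving /θxfɪhɪvelz/.
The consonants /θ/, /x/, /l/, /z/ cannot be parsed into a legal (C)V(N) syllable (only a nasal (/m/, /n/, or /ŋ/) is licensed in coda position; onsets are limited to one consonant).
Each unlicensed consonant becomes the onset of a new syllable: /θ/ → /θɪ/, /x/ → /xɪ/, /l/ → /le/, /z/ → /ze/.

θɪxɪfɪhɪveleze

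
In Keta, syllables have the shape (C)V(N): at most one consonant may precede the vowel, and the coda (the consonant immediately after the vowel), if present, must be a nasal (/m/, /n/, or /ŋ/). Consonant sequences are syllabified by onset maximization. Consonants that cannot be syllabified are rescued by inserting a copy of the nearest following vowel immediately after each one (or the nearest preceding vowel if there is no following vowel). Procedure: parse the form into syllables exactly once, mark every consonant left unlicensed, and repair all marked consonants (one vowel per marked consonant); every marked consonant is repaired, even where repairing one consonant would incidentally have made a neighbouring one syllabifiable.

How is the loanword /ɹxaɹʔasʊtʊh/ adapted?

ɹaxaɹaʔasʊtʊhʊ

The consonants /ɹ/, /ɹ/, /h/ cannot be parsed into a legal (C)V(N) syllable (only a nasal (/m/, /n/, or /ŋ/) is licensed in coda position; onsets are limited to one consonant).
Each unlicensed consonant becomes the onset of a new syllable: /ɹ/ → /ɹa/, /ɹ/ → /ɹa/, /h/ → /hʊ/.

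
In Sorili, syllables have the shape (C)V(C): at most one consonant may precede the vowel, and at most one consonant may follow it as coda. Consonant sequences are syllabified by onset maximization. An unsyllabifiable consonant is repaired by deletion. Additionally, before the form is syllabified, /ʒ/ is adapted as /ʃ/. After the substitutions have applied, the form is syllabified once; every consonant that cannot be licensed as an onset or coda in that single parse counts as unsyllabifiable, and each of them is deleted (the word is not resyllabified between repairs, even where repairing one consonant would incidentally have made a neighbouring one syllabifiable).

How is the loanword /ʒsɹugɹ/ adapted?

Substitution: /ʒ/ → /ʃ/, giving /ʃsɹugɹ/.
Syllabifying with onset maximization leaves /ʃ/, /s/, /ɹ/ stranded (at most one coda consonant is licensed; onsets are limited to one consonant).
Each unlicensed consonant is deleted: /ʃ/, /s/, /ɹ/.

ɹug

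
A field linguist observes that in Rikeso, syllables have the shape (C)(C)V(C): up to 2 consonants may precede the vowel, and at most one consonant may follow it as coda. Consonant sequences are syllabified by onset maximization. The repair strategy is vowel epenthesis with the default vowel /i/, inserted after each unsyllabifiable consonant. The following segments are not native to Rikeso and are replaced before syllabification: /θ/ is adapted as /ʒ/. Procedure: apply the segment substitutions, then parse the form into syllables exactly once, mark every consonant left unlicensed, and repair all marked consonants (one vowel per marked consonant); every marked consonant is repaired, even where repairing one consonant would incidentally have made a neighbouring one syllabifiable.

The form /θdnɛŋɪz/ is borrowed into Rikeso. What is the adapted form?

ʒidnɛŋɪz

Substitution: /θ/ → /ʒ/, giving /ʒdnɛŋɪz/.
The consonants /ʒ/ cannot be parsed into a legal (C)(C)V(C) syllable (at most one coda consonant is licensed; onsets may contain at most 2 consonants).
Epenthesis after each stranded consonant: /ʒ/ → /ʒi/.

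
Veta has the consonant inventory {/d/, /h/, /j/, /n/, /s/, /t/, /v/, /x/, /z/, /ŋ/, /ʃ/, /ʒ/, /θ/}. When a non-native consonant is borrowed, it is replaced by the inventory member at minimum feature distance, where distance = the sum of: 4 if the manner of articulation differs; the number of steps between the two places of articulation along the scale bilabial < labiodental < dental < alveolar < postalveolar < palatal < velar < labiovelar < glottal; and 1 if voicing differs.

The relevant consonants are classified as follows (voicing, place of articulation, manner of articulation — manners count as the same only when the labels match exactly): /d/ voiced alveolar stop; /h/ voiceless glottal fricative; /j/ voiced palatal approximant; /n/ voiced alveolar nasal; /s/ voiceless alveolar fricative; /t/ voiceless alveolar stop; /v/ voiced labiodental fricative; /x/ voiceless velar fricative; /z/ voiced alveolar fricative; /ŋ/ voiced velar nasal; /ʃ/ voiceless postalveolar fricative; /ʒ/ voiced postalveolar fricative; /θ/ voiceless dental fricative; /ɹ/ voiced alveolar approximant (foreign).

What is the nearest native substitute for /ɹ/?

j

/j/ is closest: same manner (approximant), place distance 2 (alveolar→palatal), same voicing; total 2. Next closest is /d/ at distance 4.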